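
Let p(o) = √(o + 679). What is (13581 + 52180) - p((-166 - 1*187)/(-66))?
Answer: 65761 - 31*√3102/66 ≈ 65735.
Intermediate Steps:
p(o) = √(679 + o)
(13581 + 52180) - p((-166 - 1*187)/(-66)) = (13581 + 52180) - √(679 + (-166 - 1*187)/(-66)) = 65761 - √(679 + (-166 - 187)*(-1/66)) = 65761 - √(679 - 353*(-1/66)) = 65761 - √(679 + 353/66) = 65761 - √(45167/66) = 65761 - 31*√3102/66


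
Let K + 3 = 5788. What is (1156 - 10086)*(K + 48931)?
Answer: -488613880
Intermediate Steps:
K = 5785 (K = -3 + 5788 = 5785)
(1156 - 10086)*(K + 48931) = (1156 - 10086)*(5785 + 48931) = -8930*54716 = -488613880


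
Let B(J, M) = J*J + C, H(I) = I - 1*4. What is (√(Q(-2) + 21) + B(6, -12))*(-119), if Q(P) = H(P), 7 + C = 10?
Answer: -4641 - 119*√15 ≈ -5101.9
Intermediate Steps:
C = 3 (C = -7 + 10 = 3)
H(I) = -4 + I (H(I) = I - 4 = -4 + I)
Q(P) = -4 + P
B(J, M) = 3 + J² (B(J, M) = J*J + 3 = J² + 3 = 3 + J²)
(√(Q(-2) + 21) + B(6, -12))*(-119) = (√((-4 - 2) + 21) + (3 + 6²))*(-119) = (√(-6 + 21) + (3 + 36))*(-119) = (√15 + 39)*(-119) = (39 + √15)*(-119) = -4641 - 119*√15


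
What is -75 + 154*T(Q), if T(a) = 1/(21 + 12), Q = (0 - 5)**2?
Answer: -211/3 ≈ -70.333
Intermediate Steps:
Q = 25 (Q = (-5)**2 = 25)
T(a) = 1/33
-75 + 154*T(Q) = -75 + 154*(1/33) = -75 + 14/3 = -211/3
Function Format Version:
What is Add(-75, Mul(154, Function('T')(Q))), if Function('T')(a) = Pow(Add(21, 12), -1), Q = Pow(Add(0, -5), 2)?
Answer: Rational(-211, 3) ≈ -70.333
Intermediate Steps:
Q = 25 (Q = Pow(-5, 2) = 25)
Function('T')(a) = Rational(1, 33) (Function('T')(a) = Pow(33, -1) = Rational(1, 33))
Add(-75, Mul(154, Function('T')(Q))) = Add(-75, Mul(154, Rational(1, 33))) = Add(-75, Rational(14, 3)) = Rational(-211, 3)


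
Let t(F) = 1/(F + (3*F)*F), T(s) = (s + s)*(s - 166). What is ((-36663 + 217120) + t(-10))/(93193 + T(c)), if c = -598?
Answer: 52332531/292011730 ≈ 0.17921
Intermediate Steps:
T(s) = 2*s*(-166 + s) (T(s) = (2*s)*(-166 + s) = 2*s*(-166 + s))
t(F) = 1/(F + 3*F²)
((-36663 + 217120) + t(-10))/(93193 + T(c)) = ((-36663 + 217120) + 1/((-10)*(1 + 3*(-10))))/(93193 + 2*(-598)*(-166 - 598)) = (180457 - 1/(10*(1 - 30)))/(93193 + 2*(-598)*(-764)) = (180457 - ⅒/(-29))/(93193 + 913744) = (180457 - ⅒*(-1/29))/1006937 = (180457 + 1/290)*(1/1006937) = (52332531/290)*(1/1006937) = 52332531/292011730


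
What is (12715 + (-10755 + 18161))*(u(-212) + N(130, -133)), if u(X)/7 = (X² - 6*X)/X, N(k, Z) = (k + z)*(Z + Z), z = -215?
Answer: 424231164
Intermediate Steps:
N(k, Z) = 2*Z*(-215 + k) (N(k, Z) = (k - 215)*(Z + Z) = (-215 + k)*(2*Z) = 2*Z*(-215 + k))
u(X) = 7*(X² - 6*X)/X (u(X) = 7*((X² - 6*X)/X) = 7*(X² - 6*X)/X)
(12715 + (-10755 + 18161))*(u(-212) + N(130, -133)) = (12715 + (-10755 + 18161))*((-42 + 7*(-212)) + 2*(-133)*(-215 + 130)) = (12715 + 7406)*((-42 - 1484) + 2*(-133)*(-85)) = 20121*(-1526 + 22610) = 20121*21084 = 424231164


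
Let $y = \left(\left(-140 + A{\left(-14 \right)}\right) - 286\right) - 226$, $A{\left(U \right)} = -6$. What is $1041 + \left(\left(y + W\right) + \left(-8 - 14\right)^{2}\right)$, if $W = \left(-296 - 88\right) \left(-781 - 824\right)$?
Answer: $617187$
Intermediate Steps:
$W = 616320$ ($W = \left(-384\right) \left(-1605\right) = 616320$)
$y = -658$ ($y = \left(\left(-140 - 6\right) - 286\right) - 226 = \left(-146 - 286\right) - 226 = -432 - 226 = -658$)
$1041 + \left(\left(y + W\right) + \left(-8 - 14\right)^{2}\right) = 1041 + \left(\left(-658 + 616320\right) + \left(-8 - 14\right)^{2}\right) = 1041 + \left(615662 + \left(-22\right)^{2}\right) = 1041 + \left(615662 + 484\right) = 1041 + 616146 = 617187$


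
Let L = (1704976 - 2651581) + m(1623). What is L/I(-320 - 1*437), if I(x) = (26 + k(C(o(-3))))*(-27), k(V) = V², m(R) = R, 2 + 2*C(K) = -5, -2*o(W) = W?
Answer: 419992/459 ≈ 915.02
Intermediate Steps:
o(W) = -W/2
C(K) = -7/2 (C(K) = -1 + (½)*(-5) = -1 - 5/2 = -7/2)
L = -944982 (L = (1704976 - 2651581) + 1623 = -946605 + 1623 = -944982)
I(x) = -4131/4 (I(x) = (26 + (-7/2)²)*(-27) = (26 + 49/4)*(-27) = (153/4)*(-27) = -4131/4)
L/I(-320 - 1*437) = -944982/(-4131/4) = -944982*(-4/4131) = 419992/459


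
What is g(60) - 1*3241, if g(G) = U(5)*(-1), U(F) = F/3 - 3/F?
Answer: -48631/15 ≈ -3242.1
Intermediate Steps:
U(F) = -3/F + F/3 (U(F) = F*(⅓) - 3/F = F/3 - 3/F = -3/F + F/3)
g(G) = -16/15 (g(G) = (-3/5 + (⅓)*5)*(-1) = (-3*⅕ + 5/3)*(-1) = (-⅗ + 5/3)*(-1) = (16/15)*(-1) = -16/15)
g(60) - 1*3241 = -16/15 - 1*3241 = -16/15 - 3241 = -48631/15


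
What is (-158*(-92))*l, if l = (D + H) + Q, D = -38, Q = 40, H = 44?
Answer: 668656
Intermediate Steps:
l = 46 (l = (-38 + 44) + 40 = 6 + 40 = 46)
(-158*(-92))*l = -158*(-92)*46 = 14536*46 = 668656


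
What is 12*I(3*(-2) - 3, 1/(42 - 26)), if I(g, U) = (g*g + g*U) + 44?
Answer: 5973/4 ≈ 1493.3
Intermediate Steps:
I(g, U) = 44 + g² + U*g (I(g, U) = (g² + U*g) + 44 = 44 + g² + U*g)
12*I(3*(-2) - 3, 1/(42 - 26)) = 12*(44 + (3*(-2) - 3)² + (3*(-2) - 3)/(42 - 26)) = 12*(44 + (-6 - 3)² + (-6 - 3)/16) = 12*(44 + (-9)² + (1/16)*(-9)) = 12*(44 + 81 - 9/16) = 12*(1991/16) = 5973/4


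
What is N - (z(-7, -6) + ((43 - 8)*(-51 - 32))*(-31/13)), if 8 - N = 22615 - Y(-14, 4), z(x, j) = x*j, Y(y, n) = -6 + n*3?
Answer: -384414/13 ≈ -29570.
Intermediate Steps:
Y(y, n) = -6 + 3*n
z(x, j) = j*x
N = -22601 (N = 8 - (22615 - (-6 + 3*4)) = 8 - (22615 - (-6 + 12)) = 8 - (22615 - 1*6) = 8 - (22615 - 6) = 8 - 1*22609 = 8 - 22609 = -22601)
N - (z(-7, -6) + ((43 - 8)*(-51 - 32))*(-31/13)) = -22601 - (-6*(-7) + ((43 - 8)*(-51 - 32))*(-31/13)) = -22601 - (42 + (35*(-83))*(-31*1/13)) = -22601 - (42 - 2905*(-31/13)) = -22601 - (42 + 90055/13) = -22601 - 1*90601/13 = -22601 - 90601/13 = -384414/13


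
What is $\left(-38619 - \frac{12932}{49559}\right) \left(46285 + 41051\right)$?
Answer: $- \frac{167155161047208}{49559} \approx -3.3729 \cdot 10^{9}$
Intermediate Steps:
$\left(-38619 - \frac{12932}{49559}\right) \left(46285 + 41051\right) = \left(-38619 - \frac{12932}{49559}\right) 87336 = \left(- \frac{1913931953}{49559}\right) 87336 = - \frac{167155161047208}{49559}$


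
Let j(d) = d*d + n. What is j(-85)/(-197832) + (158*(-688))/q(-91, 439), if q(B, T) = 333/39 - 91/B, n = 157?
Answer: -34945950229/3066396 ≈ -11396.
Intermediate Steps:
q(B, T) = 111/13 - 91/B (q(B, T) = 333*(1/39) - 91/B = 111/13 - 91/B)
j(d) = 157 + d² (j(d) = d*d + 157 = d² + 157 = 157 + d²)
j(-85)/(-197832) + (158*(-688))/q(-91, 439) = (157 + (-85)²)/(-197832) + (158*(-688))/(111/13 - 91/(-91)) = (157 + 7225)*(-1/197832) - 108704/(111/13 - 91*(-1/91)) = 7382*(-1/197832) - 108704/(111/13 + 1) = -3691/98916 - 108704/124/13 = -3691/98916 - 108704*13/124 = -3691/98916 - 353288/31 = -34945950229/3066396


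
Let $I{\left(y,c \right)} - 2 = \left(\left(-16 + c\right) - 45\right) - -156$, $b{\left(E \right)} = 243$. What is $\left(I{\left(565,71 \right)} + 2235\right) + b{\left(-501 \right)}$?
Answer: $2646$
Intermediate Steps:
$I{\left(y,c \right)} = 97 + c$ ($I{\left(y,c \right)} = 2 + \left(\left(\left(-16 + c\right) - 45\right) - -156\right) = 2 + \left(\left(-61 + c\right) + 156\right) = 2 + \left(95 + c\right) = 97 + c$)
$\left(I{\left(565,71 \right)} + 2235\right) + b{\left(-501 \right)} = \left(\left(97 + 71\right) + 2235\right) + 243 = \left(168 + 2235\right) + 243 = 2403 + 243 = 2646$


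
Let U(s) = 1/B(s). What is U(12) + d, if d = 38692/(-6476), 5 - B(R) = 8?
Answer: -30638/4857 ≈ -6.3080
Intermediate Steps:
B(R) = -3 (B(R) = 5 - 1*8 = 5 - 8 = -3)
U(s) = -⅓ (U(s) = 1/(-3) = -⅓)
d = -9673/1619 (d = 38692*(-1/6476) = -9673/1619 ≈ -5.9747)
U(12) + d = -⅓ - 9673/1619 = -30638/4857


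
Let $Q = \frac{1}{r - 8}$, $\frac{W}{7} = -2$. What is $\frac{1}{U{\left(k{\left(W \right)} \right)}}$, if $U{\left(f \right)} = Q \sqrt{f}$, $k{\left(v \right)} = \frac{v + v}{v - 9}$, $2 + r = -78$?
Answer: $- \frac{44 \sqrt{161}}{7} \approx -79.757$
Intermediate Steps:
$r = -80$ ($r = -2 - 78 = -80$)
$W = -14$ ($W = 7 \left(-2\right) = -14$)
$k{\left(v \right)} = \frac{2 v}{-9 + v}$
$Q = - \frac{1}{88}$ ($Q = \frac{1}{-80 - 8} = \frac{1}{-88} = - \frac{1}{88} \approx -0.011364$)
$U{\left(f \right)} = - \frac{\sqrt{f}}{88}$
$\frac{1}{U{\left(k{\left(W \right)} \right)}} = \frac{1}{\left(- \frac{1}{88}\right) \sqrt{2 \left(-14\right) \frac{1}{-9 - 14}}} = \frac{1}{\left(- \frac{1}{88}\right) \sqrt{2 \left(-14\right) \frac{1}{-23}}} = \frac{1}{\left(- \frac{1}{88}\right) \sqrt{2 \left(-14\right) \left(- \frac{1}{23}\right)}} = \frac{1}{\left(- \frac{1}{88}\right) \sqrt{\frac{28}{23}}} = \frac{1}{\left(- \frac{1}{88}\right) \frac{2 \sqrt{161}}{23}} = \frac{1}{\left(- \frac{1}{1012}\right) \sqrt{161}} = - \frac{44 \sqrt{161}}{7}$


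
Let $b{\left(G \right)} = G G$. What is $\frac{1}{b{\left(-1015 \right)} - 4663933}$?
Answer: $- \frac{1}{3633708} \approx -2.752 \cdot 10^{-7}$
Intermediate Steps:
$b{\left(G \right)} = G^{2}$
$\frac{1}{b{\left(-1015 \right)} - 4663933} = \frac{1}{\left(-1015\right)^{2} - 4663933} = \frac{1}{1030225 - 4663933} = \frac{1}{-3633708} = - \frac{1}{3633708}$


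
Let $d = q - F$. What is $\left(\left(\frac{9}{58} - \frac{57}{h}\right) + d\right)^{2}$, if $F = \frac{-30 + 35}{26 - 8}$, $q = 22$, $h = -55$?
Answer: $\frac{108192971329}{206066025} \approx 525.04$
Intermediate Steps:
$F = \frac{5}{18} \approx 0.27778$
$d = \frac{391}{18}$ ($d = 22 - \frac{5}{18} = \frac{391}{18} \approx 21.722$)
$\left(\left(\frac{9}{58} - \frac{57}{h}\right) + d\right)^{2} = \left(\left(\frac{9}{58} - \frac{57}{-55}\right) + \frac{391}{18}\right)^{2} = \left(\left(9 \cdot \frac{1}{58} - - \frac{57}{55}\right) + \frac{391}{18}\right)^{2} = \left(\left(\frac{9}{58} + \frac{57}{55}\right) + \frac{391}{18}\right)^{2} = \left(\frac{3801}{3190} + \frac{391}{18}\right)^{2} = \left(\frac{328927}{14355}\right)^{2} = \frac{108192971329}{206066025}$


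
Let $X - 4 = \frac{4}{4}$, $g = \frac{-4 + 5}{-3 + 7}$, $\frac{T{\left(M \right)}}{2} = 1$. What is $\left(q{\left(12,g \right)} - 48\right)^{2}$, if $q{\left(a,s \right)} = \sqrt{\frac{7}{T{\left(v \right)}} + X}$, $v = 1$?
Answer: $\frac{\left(96 - \sqrt{34}\right)^{2}}{4} \approx 2032.6$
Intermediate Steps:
$T{\left(M \right)} = 2$ ($T{\left(M \right)} = 2 \cdot 1 = 2$)
$g = \frac{1}{4}$ ($g = 1 \cdot \frac{1}{4} = \frac{1}{4} \approx 0.25$)
$X = 5$ ($X = 4 + \frac{4}{4} = 4 + 4 \cdot \frac{1}{4} = 4 + 1 = 5$)
$q{\left(a,s \right)} = \frac{\sqrt{34}}{2}$ ($q{\left(a,s \right)} = \sqrt{\frac{7}{2} + 5} = \sqrt{\frac{17}{2}} = \frac{\sqrt{34}}{2}$)
$\left(q{\left(12,g \right)} - 48\right)^{2} = \left(\frac{\sqrt{34}}{2} - 48\right)^{2} = \left(-48 + \frac{\sqrt{34}}{2}\right)^{2}$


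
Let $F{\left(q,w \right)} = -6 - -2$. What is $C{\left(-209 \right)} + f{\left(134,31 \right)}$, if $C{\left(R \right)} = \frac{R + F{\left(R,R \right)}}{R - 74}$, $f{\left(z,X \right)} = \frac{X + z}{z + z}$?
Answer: $\frac{103779}{75844} \approx 1.3683$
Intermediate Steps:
$F{\left(q,w \right)} = -4$ ($F{\left(q,w \right)} = -6 + 2 = -4$)
$f{\left(z,X \right)} = \frac{X + z}{2 z}$
$C{\left(R \right)} = \frac{-4 + R}{-74 + R}$ ($C{\left(R \right)} = \frac{R - 4}{R - 74} = \frac{-4 + R}{-74 + R}$)
$C{\left(-209 \right)} + f{\left(134,31 \right)} = \frac{-4 - 209}{-74 - 209} + \frac{31 + 134}{2 \cdot 134} = \frac{1}{-283} \left(-213\right) + \frac{1}{2} \cdot \frac{1}{134} \cdot 165 = \left(- \frac{1}{283}\right) \left(-213\right) + \frac{165}{268} = \frac{213}{283} + \frac{165}{268} = \frac{103779}{75844}$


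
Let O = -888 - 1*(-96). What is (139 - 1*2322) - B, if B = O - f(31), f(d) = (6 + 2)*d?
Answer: -1143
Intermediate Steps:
O = -792 (O = -888 + 96 = -792)
f(d) = 8*d
B = -1040 (B = -792 - 8*31 = -792 - 1*248 = -792 - 248 = -1040)
(139 - 1*2322) - B = (139 - 1*2322) - 1*(-1040) = (139 - 2322) + 1040 = -2183 + 1040 = -1143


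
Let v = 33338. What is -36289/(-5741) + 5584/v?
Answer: 620930213/95696729 ≈ 6.4885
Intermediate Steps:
-36289/(-5741) + 5584/v = -36289/(-5741) + 5584/33338 = -36289*(-1/5741) + 5584*(1/33338) = 36289/5741 + 2792/16669 = 620930213/95696729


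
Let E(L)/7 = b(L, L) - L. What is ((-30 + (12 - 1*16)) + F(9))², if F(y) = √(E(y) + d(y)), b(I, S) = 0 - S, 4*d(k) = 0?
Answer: 1030 - 204*I*√14 ≈ 1030.0 - 763.3*I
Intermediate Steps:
d(k) = 0 (d(k) = (¼)*0 = 0)
b(I, S) = -S
E(L) = -14*L (E(L) = 7*(-L - L) = 7*(-2*L) = -14*L)
F(y) = √14*√(-y) (F(y) = √(-14*y + 0) = √(-14*y) = √14*√(-y))
((-30 + (12 - 1*16)) + F(9))² = ((-30 + (12 - 1*16)) + √14*√(-1*9))² = ((-30 + (12 - 16)) + √14*√(-9))² = ((-30 - 4) + √14*(3*I))² = (-34 + 3*I*√14)²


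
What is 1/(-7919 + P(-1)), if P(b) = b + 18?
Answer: -1/7902 ≈ -0.00012655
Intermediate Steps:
P(b) = 18 + b
1/(-7919 + P(-1)) = 1/(-7919 + (18 - 1)) = 1/(-7919 + 17) = 1/(-7902) = -1/7902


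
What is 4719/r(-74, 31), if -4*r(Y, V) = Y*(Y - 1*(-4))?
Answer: -4719/1295 ≈ -3.6440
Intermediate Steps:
r(Y, V) = -Y*(4 + Y)/4 (r(Y, V) = -Y*(Y - 1*(-4))/4 = -Y*(Y + 4)/4 = -Y*(4 + Y)/4)
4719/r(-74, 31) = 4719/((-¼*(-74)*(4 - 74))) = 4719/((-¼*(-74)*(-70))) = 4719/(-1295) = 4719*(-1/1295) = -4719/1295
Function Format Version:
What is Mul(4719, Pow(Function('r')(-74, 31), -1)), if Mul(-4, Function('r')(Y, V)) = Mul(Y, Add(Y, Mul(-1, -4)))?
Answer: Rational(-4719, 1295) ≈ -3.6440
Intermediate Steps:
Function('r')(Y, V) = Mul(Rational(-1, 4), Y, Add(4, Y)) (Function('r')(Y, V) = Mul(Rational(-1, 4), Mul(Y, Add(Y, Mul(-1, -4)))) = Mul(Rational(-1, 4), Mul(Y, Add(Y, 4))) = Mul(Rational(-1, 4), Mul(Y, Add(4, Y))) = Mul(Rational(-1, 4), Y, Add(4, Y)))
Mul(4719, Pow(Function('r')(-74, 31), -1)) = Mul(4719, Pow(Mul(Rational(-1, 4), -74, Add(4, -74)), -1)) = Mul(4719, Pow(Mul(Rational(-1, 4), -74, -70), -1)) = Mul(4719, Pow(-1295, -1)) = Mul(4719, Rational(-1, 1295)) = Rational(-4719, 1295)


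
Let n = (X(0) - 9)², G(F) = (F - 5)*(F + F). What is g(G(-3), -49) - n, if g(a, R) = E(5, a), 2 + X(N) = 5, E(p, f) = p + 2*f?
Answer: 65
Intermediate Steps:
G(F) = 2*F*(-5 + F) (G(F) = (-5 + F)*(2*F) = 2*F*(-5 + F))
X(N) = 3 (X(N) = -2 + 5 = 3)
g(a, R) = 5 + 2*a
n = 36 (n = (3 - 9)² = (-6)² = 36)
g(G(-3), -49) - n = (5 + 2*(2*(-3)*(-5 - 3))) - 1*36 = (5 + 2*(2*(-3)*(-8))) - 36 = (5 + 2*48) - 36 = (5 + 96) - 36 = 101 - 36 = 65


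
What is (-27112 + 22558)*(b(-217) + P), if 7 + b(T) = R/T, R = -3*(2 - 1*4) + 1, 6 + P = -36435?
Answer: 5145514506/31 ≈ 1.6598e+8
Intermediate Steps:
P = -36441 (P = -6 - 36435 = -36441)
R = 7 (R = -3*(2 - 4) + 1 = -3*(-2) + 1 = 6 + 1 = 7)
b(T) = -7 + 7/T
(-27112 + 22558)*(b(-217) + P) = (-27112 + 22558)*((-7 + 7/(-217)) - 36441) = -4554*((-7 + 7*(-1/217)) - 36441) = -4554*((-7 - 1/31) - 36441) = -4554*(-218/31 - 36441) = -4554*(-1129889/31) = 5145514506/31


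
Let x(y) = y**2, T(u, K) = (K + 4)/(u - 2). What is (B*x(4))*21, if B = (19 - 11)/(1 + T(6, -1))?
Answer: 1536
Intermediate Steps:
T(u, K) = (4 + K)/(-2 + u)
B = 32/7 (B = (19 - 11)/(1 + (4 - 1)/(-2 + 6)) = 8/(1 + 3/4) = 8/(7/4) = 8*(4/7) = 32/7 ≈ 4.5714)
(B*x(4))*21 = ((32/7)*4**2)*21 = ((32/7)*16)*21 = (512/7)*21 = 1536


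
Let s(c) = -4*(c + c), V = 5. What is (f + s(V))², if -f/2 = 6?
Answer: 2704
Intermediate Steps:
f = -12 (f = -2*6 = -12)
s(c) = -8*c
(f + s(V))² = (-12 - 8*5)² = (-12 - 40)² = (-52)² = 2704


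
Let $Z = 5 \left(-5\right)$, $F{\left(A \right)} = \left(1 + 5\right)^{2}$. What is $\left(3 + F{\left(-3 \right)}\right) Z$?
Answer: $-975$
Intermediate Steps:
$F{\left(A \right)} = 36$ ($F{\left(A \right)} = 6^{2} = 36$)
$Z = -25$
$\left(3 + F{\left(-3 \right)}\right) Z = \left(3 + 36\right) \left(-25\right) = 39 \left(-25\right) = -975$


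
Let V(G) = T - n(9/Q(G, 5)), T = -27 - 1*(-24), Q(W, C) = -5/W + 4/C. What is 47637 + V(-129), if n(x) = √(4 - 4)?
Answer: 47634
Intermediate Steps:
n(x) = 0 (n(x) = √0 = 0)
T = -3 (T = -27 + 24 = -3)
V(G) = -3 (V(G) = -3 - 1*0 = -3 + 0 = -3)
47637 + V(-129) = 47637 - 3 = 47634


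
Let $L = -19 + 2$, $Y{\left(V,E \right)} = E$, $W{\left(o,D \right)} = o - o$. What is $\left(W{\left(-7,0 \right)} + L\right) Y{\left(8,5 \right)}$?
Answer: $-85$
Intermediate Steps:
$W{\left(o,D \right)} = 0$
$L = -17$
$\left(W{\left(-7,0 \right)} + L\right) Y{\left(8,5 \right)} = \left(0 - 17\right) 5 = \left(-17\right) 5 = -85$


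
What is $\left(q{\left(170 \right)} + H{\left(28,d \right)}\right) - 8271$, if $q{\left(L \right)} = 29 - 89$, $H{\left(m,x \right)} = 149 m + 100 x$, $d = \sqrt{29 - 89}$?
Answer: $-4159 + 200 i \sqrt{15} \approx -4159.0 + 774.6 i$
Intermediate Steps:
$d = 2 i \sqrt{15}$ ($d = \sqrt{-60} = 2 i \sqrt{15} \approx 7.746 i$)
$H{\left(m,x \right)} = 100 x + 149 m$
$q{\left(L \right)} = -60$ ($q{\left(L \right)} = 29 - 89 = -60$)
$\left(q{\left(170 \right)} + H{\left(28,d \right)}\right) - 8271 = \left(-60 + \left(100 \cdot 2 i \sqrt{15} + 149 \cdot 28\right)\right) - 8271 = \left(-60 + \left(200 i \sqrt{15} + 4172\right)\right) - 8271 = \left(-60 + \left(4172 + 200 i \sqrt{15}\right)\right) - 8271 = \left(4112 + 200 i \sqrt{15}\right) - 8271 = -4159 + 200 i \sqrt{15}$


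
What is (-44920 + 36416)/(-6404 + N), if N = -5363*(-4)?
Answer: -1063/1881 ≈ -0.56512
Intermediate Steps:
N = 21452
(-44920 + 36416)/(-6404 + N) = (-44920 + 36416)/(-6404 + 21452) = -8504/15048 = -8504*1/15048 = -1063/1881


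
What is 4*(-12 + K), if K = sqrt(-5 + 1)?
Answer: -48 + 8*I ≈ -48.0 + 8.0*I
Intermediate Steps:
K = 2*I (K = sqrt(-4) = 2*I ≈ 2.0*I)
4*(-12 + K) = 4*(-12 + 2*I) = -48 + 8*I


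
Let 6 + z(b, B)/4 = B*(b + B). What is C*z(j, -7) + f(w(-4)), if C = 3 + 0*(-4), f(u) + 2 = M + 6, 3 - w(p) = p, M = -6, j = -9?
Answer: 1270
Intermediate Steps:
w(p) = 3 - p
z(b, B) = -24 + 4*B*(B + b) (z(b, B) = -24 + 4*(B*(b + B)) = -24 + 4*(B*(B + b)) = -24 + 4*B*(B + b))
f(u) = -2 (f(u) = -2 + (-6 + 6) = -2 + 0 = -2)
C = 3 (C = 3 + 0 = 3)
C*z(j, -7) + f(w(-4)) = 3*(-24 + 4*(-7)**2 + 4*(-7)*(-9)) - 2 = 3*(-24 + 4*49 + 252) - 2 = 3*(-24 + 196 + 252) - 2 = 3*424 - 2 = 1272 - 2 = 1270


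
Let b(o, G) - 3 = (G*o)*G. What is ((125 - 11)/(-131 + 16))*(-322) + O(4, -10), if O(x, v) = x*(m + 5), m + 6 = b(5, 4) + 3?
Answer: 3296/5 ≈ 659.20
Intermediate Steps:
b(o, G) = 3 + o*G² (b(o, G) = 3 + (G*o)*G = 3 + o*G²)
m = 80 (m = -6 + ((3 + 5*4²) + 3) = -6 + ((3 + 5*16) + 3) = -6 + ((3 + 80) + 3) = -6 + (83 + 3) = -6 + 86 = 80)
O(x, v) = 85*x (O(x, v) = x*(80 + 5) = x*85 = 85*x)
((125 - 11)/(-131 + 16))*(-322) + O(4, -10) = ((125 - 11)/(-131 + 16))*(-322) + 85*4 = (114/(-115))*(-322) + 340 = (114*(-1/115))*(-322) + 340 = -114/115*(-322) + 340 = 1596/5 + 340 = 3296/5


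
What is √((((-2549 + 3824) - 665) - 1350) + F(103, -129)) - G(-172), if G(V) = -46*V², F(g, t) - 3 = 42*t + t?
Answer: 1360864 + 2*I*√1571 ≈ 1.3609e+6 + 79.272*I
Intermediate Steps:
F(g, t) = 3 + 43*t (F(g, t) = 3 + (42*t + t) = 3 + 43*t)
√((((-2549 + 3824) - 665) - 1350) + F(103, -129)) - G(-172) = √((((-2549 + 3824) - 665) - 1350) + (3 + 43*(-129))) - (-46)*(-172)² = √(((1275 - 665) - 1350) + (3 - 5547)) - (-46)*29584 = √((610 - 1350) - 5544) - 1*(-1360864) = √(-740 - 5544) + 1360864 = √(-6284) + 1360864 = 2*I*√1571 + 1360864 = 1360864 + 2*I*√1571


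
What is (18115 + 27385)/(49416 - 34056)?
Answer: 2275/768 ≈ 2.9622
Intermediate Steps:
(18115 + 27385)/(49416 - 34056) = 45500/15360 = 45500*(1/15360) = 2275/768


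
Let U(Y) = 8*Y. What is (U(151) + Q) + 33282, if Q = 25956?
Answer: 60446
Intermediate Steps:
(U(151) + Q) + 33282 = (8*151 + 25956) + 33282 = (1208 + 25956) + 33282 = 27164 + 33282 = 60446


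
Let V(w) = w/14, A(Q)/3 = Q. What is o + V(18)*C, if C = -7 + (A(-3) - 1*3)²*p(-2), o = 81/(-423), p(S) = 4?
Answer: 240624/329 ≈ 731.38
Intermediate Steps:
A(Q) = 3*Q
V(w) = w/14 (V(w) = w*(1/14) = w/14)
o = -9/47 (o = 81*(-1/423) = -9/47 ≈ -0.19149)
C = 569 (C = -7 + (3*(-3) - 1*3)²*4 = -7 + (-9 - 3)²*4 = -7 + (-12)²*4 = -7 + 144*4 = -7 + 576 = 569)
o + V(18)*C = -9/47 + ((1/14)*18)*569 = -9/47 + (9/7)*569 = -9/47 + 5121/7 = 240624/329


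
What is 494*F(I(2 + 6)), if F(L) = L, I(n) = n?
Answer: 3952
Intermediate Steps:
494*F(I(2 + 6)) = 494*(2 + 6) = 494*8 = 3952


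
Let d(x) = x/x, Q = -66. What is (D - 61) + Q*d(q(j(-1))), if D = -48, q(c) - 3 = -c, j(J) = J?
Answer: -175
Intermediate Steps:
q(c) = 3 - c
d(x) = 1
(D - 61) + Q*d(q(j(-1))) = (-48 - 61) - 66*1 = -109 - 66 = -175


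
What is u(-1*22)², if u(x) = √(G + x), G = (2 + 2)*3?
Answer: -10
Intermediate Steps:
G = 12 (G = 4*3 = 12)
u(x) = √(12 + x)
u(-1*22)² = (√(12 - 1*22))² = (√(12 - 22))² = (√(-10))² = (I*√10)² = -10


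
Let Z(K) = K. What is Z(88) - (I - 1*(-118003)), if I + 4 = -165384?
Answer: 47473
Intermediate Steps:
I = -165388 (I = -4 - 165384 = -165388)
Z(88) - (I - 1*(-118003)) = 88 - (-165388 - 1*(-118003)) = 88 - (-165388 + 118003) = 88 - 1*(-47385) = 88 + 47385 = 47473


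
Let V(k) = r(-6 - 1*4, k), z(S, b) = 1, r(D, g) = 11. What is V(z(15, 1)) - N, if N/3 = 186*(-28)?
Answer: 15635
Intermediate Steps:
V(k) = 11
N = -15624 (N = 3*(186*(-28)) = 3*(-5208) = -15624)
V(z(15, 1)) - N = 11 - 1*(-15624) = 11 + 15624 = 15635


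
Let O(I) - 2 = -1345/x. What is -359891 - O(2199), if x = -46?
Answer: -16556423/46 ≈ -3.5992e+5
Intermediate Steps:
O(I) = 1437/46 (O(I) = 2 - 1345/(-46) = 2 - 1345*(-1/46) = 2 + 1345/46 = 1437/46)
-359891 - O(2199) = -359891 - 1*1437/46 = -359891 - 1437/46 = -16556423/46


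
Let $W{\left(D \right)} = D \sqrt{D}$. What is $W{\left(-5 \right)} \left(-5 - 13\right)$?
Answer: $90 i \sqrt{5} \approx 201.25 i$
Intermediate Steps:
$W{\left(D \right)} = D^{\frac{3}{2}}$
$W{\left(-5 \right)} \left(-5 - 13\right) = \left(-5\right)^{\frac{3}{2}} \left(-5 - 13\right) = - 5 i \sqrt{5} \left(-18\right) = 90 i \sqrt{5}$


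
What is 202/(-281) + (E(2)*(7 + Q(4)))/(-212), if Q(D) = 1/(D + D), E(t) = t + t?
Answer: -101665/119144 ≈ -0.85330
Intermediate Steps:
E(t) = 2*t
Q(D) = 1/(2*D)
202/(-281) + (E(2)*(7 + Q(4)))/(-212) = 202/(-281) + ((2*2)*(7 + (½)/4))/(-212) = 202*(-1/281) + (4*(7 + (½)*(¼)))*(-1/212) = -202/281 + (4*(7 + ⅛))*(-1/212) = -202/281 + (4*(57/8))*(-1/212) = -202/281 + (57/2)*(-1/212) = -202/281 - 57/424 = -101665/119144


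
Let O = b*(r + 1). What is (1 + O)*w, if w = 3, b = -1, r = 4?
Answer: -12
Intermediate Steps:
O = -5 (O = -(4 + 1) = -1*5 = -5)
(1 + O)*w = (1 - 5)*3 = -4*3 = -12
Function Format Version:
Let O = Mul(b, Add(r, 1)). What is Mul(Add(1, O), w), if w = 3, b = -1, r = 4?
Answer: -12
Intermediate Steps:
O = -5 (O = Mul(-1, Add(4, 1)) = Mul(-1, 5) = -5)
Mul(Add(1, O), w) = Mul(Add(1, -5), 3) = Mul(-4, 3) = -12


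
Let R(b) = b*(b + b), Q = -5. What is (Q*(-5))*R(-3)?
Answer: 450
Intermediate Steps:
R(b) = 2*b² (R(b) = b*(2*b) = 2*b²)
(Q*(-5))*R(-3) = (-5*(-5))*(2*(-3)²) = 25*(2*9) = 25*18 = 450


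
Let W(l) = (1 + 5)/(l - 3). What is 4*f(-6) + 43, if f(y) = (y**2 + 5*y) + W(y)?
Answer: 193/3 ≈ 64.333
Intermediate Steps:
W(l) = 6/(-3 + l)
f(y) = y**2 + 5*y + 6/(-3 + y) (f(y) = (y**2 + 5*y) + 6/(-3 + y) = y**2 + 5*y + 6/(-3 + y))
4*f(-6) + 43 = 4*((6 - 6*(-3 - 6)*(5 - 6))/(-3 - 6)) + 43 = 4*((6 - 6*(-9)*(-1))/(-9)) + 43 = 4*(-(6 - 54)/9) + 43 = 4*(-1/9*(-48)) + 43 = 4*(16/3) + 43 = 64/3 + 43 = 193/3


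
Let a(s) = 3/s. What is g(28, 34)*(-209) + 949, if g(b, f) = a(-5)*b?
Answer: 22301/5 ≈ 4460.2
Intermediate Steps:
g(b, f) = -3*b/5 (g(b, f) = (3/(-5))*b = (3*(-1/5))*b = -3*b/5)
g(28, 34)*(-209) + 949 = -3/5*28*(-209) + 949 = -84/5*(-209) + 949 = 17556/5 + 949 = 22301/5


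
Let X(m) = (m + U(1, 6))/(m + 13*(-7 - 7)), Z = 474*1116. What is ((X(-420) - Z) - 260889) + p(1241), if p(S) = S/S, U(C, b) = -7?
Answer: -67928931/86 ≈ -7.8987e+5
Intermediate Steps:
Z = 528984
p(S) = 1
X(m) = (-7 + m)/(-182 + m) (X(m) = (m - 7)/(m + 13*(-7 - 7)) = (-7 + m)/(m + 13*(-14)) = (-7 + m)/(m - 182) = (-7 + m)/(-182 + m))
((X(-420) - Z) - 260889) + p(1241) = (((-7 - 420)/(-182 - 420) - 1*528984) - 260889) + 1 = ((-427/(-602) - 528984) - 260889) + 1 = ((-1/602*(-427) - 528984) - 260889) + 1 = ((61/86 - 528984) - 260889) + 1 = (-45492563/86 - 260889) + 1 = -67929017/86 + 1 = -67928931/86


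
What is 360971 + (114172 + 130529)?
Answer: 605672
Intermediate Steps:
360971 + (114172 + 130529) = 360971 + 244701 = 605672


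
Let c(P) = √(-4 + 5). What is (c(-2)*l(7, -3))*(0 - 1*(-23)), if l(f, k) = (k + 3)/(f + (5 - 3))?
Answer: 0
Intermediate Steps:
l(f, k) = (3 + k)/(2 + f) (l(f, k) = (3 + k)/(f + 2) = (3 + k)/(2 + f))
c(P) = 1 (c(P) = √1 = 1)
(c(-2)*l(7, -3))*(0 - 1*(-23)) = (1*((3 - 3)/(2 + 7)))*(0 - 1*(-23)) = (1*(0/9))*(0 + 23) = (1*((⅑)*0))*23 = (1*0)*23 = 0*23 = 0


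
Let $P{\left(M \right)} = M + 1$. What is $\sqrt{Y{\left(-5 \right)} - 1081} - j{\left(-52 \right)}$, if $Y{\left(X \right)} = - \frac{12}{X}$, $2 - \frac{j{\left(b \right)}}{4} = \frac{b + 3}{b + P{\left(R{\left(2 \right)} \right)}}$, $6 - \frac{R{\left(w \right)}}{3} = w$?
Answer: $- \frac{116}{39} + \frac{i \sqrt{26965}}{5} \approx -2.9744 + 32.842 i$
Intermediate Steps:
$R{\left(w \right)} = 18 - 3 w$
$P{\left(M \right)} = 1 + M$
$j{\left(b \right)} = 8 - \frac{4 \left(3 + b\right)}{13 + b}$ ($j{\left(b \right)} = 8 - 4 \frac{b + 3}{b + \left(1 + \left(18 - 6\right)\right)} = 8 - 4 \frac{3 + b}{b + \left(1 + \left(18 - 6\right)\right)} = 8 - 4 \frac{3 + b}{b + \left(1 + 12\right)} = 8 - 4 \frac{3 + b}{b + 13} = 8 - 4 \frac{3 + b}{13 + b} = 8 - \frac{4 \left(3 + b\right)}{13 + b}$)
$\sqrt{Y{\left(-5 \right)} - 1081} - j{\left(-52 \right)} = \sqrt{- \frac{12}{-5} - 1081} - \frac{4 \left(23 - 52\right)}{13 - 52} = \sqrt{\left(-12\right) \left(- \frac{1}{5}\right) - 1081} - 4 \frac{1}{-39} \left(-29\right) = \sqrt{\frac{12}{5} - 1081} - 4 \left(- \frac{1}{39}\right) \left(-29\right) = \sqrt{- \frac{5393}{5}} - \frac{116}{39} = \frac{i \sqrt{26965}}{5} - \frac{116}{39} = - \frac{116}{39} + \frac{i \sqrt{26965}}{5}$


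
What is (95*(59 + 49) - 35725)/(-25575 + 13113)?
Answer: 25465/12462 ≈ 2.0434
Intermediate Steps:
(95*(59 + 49) - 35725)/(-25575 + 13113) = (95*108 - 35725)/(-12462) = (10260 - 35725)*(-1/12462) = -25465*(-1/12462) = 25465/12462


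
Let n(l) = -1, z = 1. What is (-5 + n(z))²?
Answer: 36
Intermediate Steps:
(-5 + n(z))² = (-5 - 1)² = (-6)² = 36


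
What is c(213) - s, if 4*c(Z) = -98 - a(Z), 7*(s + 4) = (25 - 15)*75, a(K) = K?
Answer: -5065/28 ≈ -180.89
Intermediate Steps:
s = 722/7 (s = -4 + ((25 - 15)*75)/7 = -4 + (10*75)/7 = -4 + (⅐)*750 = -4 + 750/7 = 722/7 ≈ 103.14)
c(Z) = -49/2 - Z/4 (c(Z) = (-98 - Z)/4 = -49/2 - Z/4)
c(213) - s = (-49/2 - ¼*213) - 1*722/7 = (-49/2 - 213/4) - 722/7 = -311/4 - 722/7 = -5065/28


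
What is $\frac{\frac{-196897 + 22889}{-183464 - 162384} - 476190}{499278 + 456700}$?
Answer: $- \frac{20586148139}{41327884918} \approx -0.49812$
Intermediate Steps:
$\frac{\frac{-196897 + 22889}{-183464 - 162384} - 476190}{499278 + 456700} = \frac{- \frac{174008}{-345848} - 476190}{955978} = \left(\left(-174008\right) \left(- \frac{1}{345848}\right) - 476190\right) \frac{1}{955978} = \left(\frac{21751}{43231} - 476190\right) \frac{1}{955978} = \left(- \frac{20586148139}{43231}\right) \frac{1}{955978} = - \frac{20586148139}{41327884918}$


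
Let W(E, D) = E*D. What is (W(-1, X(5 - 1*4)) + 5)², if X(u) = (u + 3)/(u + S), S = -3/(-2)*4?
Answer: 961/49 ≈ 19.612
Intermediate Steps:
S = 6 (S = -3*(-½)*4 = (3/2)*4 = 6)
X(u) = (3 + u)/(6 + u) (X(u) = (u + 3)/(u + 6) = (3 + u)/(6 + u))
W(E, D) = D*E
(W(-1, X(5 - 1*4)) + 5)² = (((3 + (5 - 1*4))/(6 + (5 - 1*4)))*(-1) + 5)² = (((3 + (5 - 4))/(6 + (5 - 4)))*(-1) + 5)² = (((3 + 1)/(6 + 1))*(-1) + 5)² = ((4/7)*(-1) + 5)² = (-4/7 + 5)² = (31/7)² = 961/49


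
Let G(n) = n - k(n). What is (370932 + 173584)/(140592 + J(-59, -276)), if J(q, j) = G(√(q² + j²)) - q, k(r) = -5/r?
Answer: 85924906314772/22194711135803 - 610946952*√79657/22194711135803 ≈ 3.8636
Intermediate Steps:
G(n) = n + 5/n (G(n) = n - (-5)/n = n + 5/n)
J(q, j) = √(j² + q²) - q + 5/√(j² + q²) (J(q, j) = (√(q² + j²) + 5/(√(q² + j²))) - q = (√(j² + q²) + 5/(√(j² + q²))) - q = (√(j² + q²) + 5/√(j² + q²)) - q = √(j² + q²) - q + 5/√(j² + q²))
(370932 + 173584)/(140592 + J(-59, -276)) = (370932 + 173584)/(140592 + (5 + (-276)² + (-59)² - 1*(-59)*√((-276)² + (-59)²))/√((-276)² + (-59)²)) = 544516/(140592 + (5 + 76176 + 3481 - 1*(-59)*√(76176 + 3481))/√(76176 + 3481)) = 544516/(140592 + (5 + 76176 + 3481 - 1*(-59)*√79657)/√79657) = 544516/(140592 + (√79657/79657)*(5 + 76176 + 3481 + 59*√79657)) = 544516/(140592 + (√79657/79657)*(79662 + 59*√79657)) = 544516/(140592 + √79657*(79662 + 59*√79657)/79657)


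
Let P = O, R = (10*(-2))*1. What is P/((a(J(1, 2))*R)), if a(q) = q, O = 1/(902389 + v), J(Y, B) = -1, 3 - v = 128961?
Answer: 1/15468620 ≈ 6.4647e-8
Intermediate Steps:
v = -128958 (v = 3 - 1*128961 = 3 - 128961 = -128958)
O = 1/773431 (O = 1/(902389 - 128958) = 1/773431 ≈ 1.2929e-6)
R = -20 (R = -20*1 = -20)
P = 1/773431 ≈ 1.2929e-6
P/((a(J(1, 2))*R)) = 1/(773431*((-1*(-20)))) = (1/773431)/20 = (1/773431)*(1/20) = 1/15468620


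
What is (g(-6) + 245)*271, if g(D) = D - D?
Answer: 66395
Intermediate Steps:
g(D) = 0
(g(-6) + 245)*271 = (0 + 245)*271 = 245*271 = 66395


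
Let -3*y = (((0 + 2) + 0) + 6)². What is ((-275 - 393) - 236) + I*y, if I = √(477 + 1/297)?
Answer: -904 - 64*√4675110/297 ≈ -1369.9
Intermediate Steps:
y = -64/3 (y = -(((0 + 2) + 0) + 6)²/3 = -((2 + 0) + 6)²/3 = -(2 + 6)²/3 = -⅓*8² = -⅓*64 = -64/3 ≈ -21.333)
I = √4675110/99 (I = √(477 + 1/297) = √(141670/297) = √4675110/99 ≈ 21.840)
((-275 - 393) - 236) + I*y = ((-275 - 393) - 236) + (√4675110/99)*(-64/3) = (-668 - 236) - 64*√4675110/297 = -904 - 64*√4675110/297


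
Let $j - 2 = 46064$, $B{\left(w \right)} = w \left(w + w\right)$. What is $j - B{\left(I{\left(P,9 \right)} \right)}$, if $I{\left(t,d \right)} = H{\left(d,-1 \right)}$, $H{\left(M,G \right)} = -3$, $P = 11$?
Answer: $46048$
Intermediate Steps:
$I{\left(t,d \right)} = -3$
$B{\left(w \right)} = 2 w^{2}$ ($B{\left(w \right)} = w 2 w = 2 w^{2}$)
$j = 46066$ ($j = 2 + 46064 = 46066$)
$j - B{\left(I{\left(P,9 \right)} \right)} = 46066 - 2 \left(-3\right)^{2} = 46066 - 2 \cdot 9 = 46066 - 18 = 46048$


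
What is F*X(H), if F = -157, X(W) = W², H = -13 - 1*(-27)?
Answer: -30772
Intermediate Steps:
H = 14 (H = -13 + 27 = 14)
F*X(H) = -157*14² = -157*196 = -30772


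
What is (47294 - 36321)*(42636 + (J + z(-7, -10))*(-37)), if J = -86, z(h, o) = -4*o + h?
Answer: 489362881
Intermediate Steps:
z(h, o) = h - 4*o
(47294 - 36321)*(42636 + (J + z(-7, -10))*(-37)) = (47294 - 36321)*(42636 + (-86 + (-7 - 4*(-10)))*(-37)) = 10973*(42636 + (-86 + (-7 + 40))*(-37)) = 10973*(42636 + (-86 + 33)*(-37)) = 10973*(42636 - 53*(-37)) = 10973*(42636 + 1961) = 10973*44597 = 489362881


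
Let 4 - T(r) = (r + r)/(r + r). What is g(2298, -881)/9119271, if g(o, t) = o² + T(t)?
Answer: 251467/434251 ≈ 0.57908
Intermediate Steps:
T(r) = 3 (T(r) = 4 - (r + r)/(r + r) = 4 - 2*r/(2*r) = 4 - 2*r*1/(2*r) = 4 - 1*1 = 4 - 1 = 3)
g(o, t) = 3 + o² (g(o, t) = o² + 3 = 3 + o²)
g(2298, -881)/9119271 = (3 + 2298²)/9119271 = (3 + 5280804)*(1/9119271) = 5280807*(1/9119271) = 251467/434251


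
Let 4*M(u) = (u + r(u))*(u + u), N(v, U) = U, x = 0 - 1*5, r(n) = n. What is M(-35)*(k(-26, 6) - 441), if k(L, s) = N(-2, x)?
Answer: -546350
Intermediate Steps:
x = -5 (x = 0 - 5 = -5)
k(L, s) = -5
M(u) = u**2 (M(u) = ((u + u)*(u + u))/4 = ((2*u)*(2*u))/4 = (4*u**2)/4 = u**2)
M(-35)*(k(-26, 6) - 441) = (-35)**2*(-5 - 441) = 1225*(-446) = -546350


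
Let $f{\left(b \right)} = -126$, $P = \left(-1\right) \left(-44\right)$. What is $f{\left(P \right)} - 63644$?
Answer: $-63770$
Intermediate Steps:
$P = 44$
$f{\left(P \right)} - 63644 = -126 - 63644 = -63770$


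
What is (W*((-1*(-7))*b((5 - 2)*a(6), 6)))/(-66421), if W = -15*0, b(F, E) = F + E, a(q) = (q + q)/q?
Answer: 0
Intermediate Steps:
a(q) = 2 (a(q) = (2*q)/q = 2)
b(F, E) = E + F
W = 0
(W*((-1*(-7))*b((5 - 2)*a(6), 6)))/(-66421) = (0*((-1*(-7))*(6 + (5 - 2)*2)))/(-66421) = (0*(7*(6 + 3*2)))*(-1/66421) = (0*(7*(6 + 6)))*(-1/66421) = (0*(7*12))*(-1/66421) = (0*84)*(-1/66421) = 0*(-1/66421) = 0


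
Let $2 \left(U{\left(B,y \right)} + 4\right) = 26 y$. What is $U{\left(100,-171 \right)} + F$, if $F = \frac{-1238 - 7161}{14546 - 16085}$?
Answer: $- \frac{3418954}{1539} \approx -2221.5$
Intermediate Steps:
$F = \frac{8399}{1539}$ ($F = - \frac{8399}{-1539} = \left(-8399\right) \left(- \frac{1}{1539}\right) = \frac{8399}{1539} \approx 5.4574$)
$U{\left(B,y \right)} = -4 + 13 y$ ($U{\left(B,y \right)} = -4 + \frac{26 y}{2} = -4 + 13 y$)
$U{\left(100,-171 \right)} + F = \left(-4 + 13 \left(-171\right)\right) + \frac{8399}{1539} = \left(-4 - 2223\right) + \frac{8399}{1539} = -2227 + \frac{8399}{1539} = - \frac{3418954}{1539}$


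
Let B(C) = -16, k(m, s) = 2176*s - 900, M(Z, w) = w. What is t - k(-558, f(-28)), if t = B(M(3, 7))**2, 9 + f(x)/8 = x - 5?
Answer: 732292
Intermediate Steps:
f(x) = -112 + 8*x (f(x) = -72 + 8*(x - 5) = -72 + 8*(-5 + x) = -72 + (-40 + 8*x) = -112 + 8*x)
k(m, s) = -900 + 2176*s
t = 256 (t = (-16)**2 = 256)
t - k(-558, f(-28)) = 256 - (-900 + 2176*(-112 + 8*(-28))) = 256 - (-900 + 2176*(-112 - 224)) = 256 - (-900 + 2176*(-336)) = 256 - (-900 - 731136) = 256 - 1*(-732036) = 256 + 732036 = 732292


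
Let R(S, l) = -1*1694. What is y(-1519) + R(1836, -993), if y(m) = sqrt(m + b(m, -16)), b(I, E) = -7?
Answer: -1694 + I*sqrt(1526) ≈ -1694.0 + 39.064*I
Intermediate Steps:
R(S, l) = -1694
y(m) = sqrt(-7 + m) (y(m) = sqrt(m - 7) = sqrt(-7 + m))
y(-1519) + R(1836, -993) = sqrt(-7 - 1519) - 1694 = sqrt(-1526) - 1694 = I*sqrt(1526) - 1694 = -1694 + I*sqrt(1526)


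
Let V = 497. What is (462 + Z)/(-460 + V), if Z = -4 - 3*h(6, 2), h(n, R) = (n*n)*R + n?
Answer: 224/37 ≈ 6.0541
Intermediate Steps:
h(n, R) = n + R*n**2 (h(n, R) = n**2*R + n = R*n**2 + n = n + R*n**2)
Z = -238 (Z = -4 - 18*(1 + 2*6) = -4 - 18*(1 + 12) = -4 - 18*13 = -4 - 3*78 = -4 - 234 = -238)
(462 + Z)/(-460 + V) = (462 - 238)/(-460 + 497) = 224/37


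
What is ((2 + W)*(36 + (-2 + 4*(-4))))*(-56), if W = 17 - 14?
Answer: -5040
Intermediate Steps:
W = 3
((2 + W)*(36 + (-2 + 4*(-4))))*(-56) = ((2 + 3)*(36 + (-2 + 4*(-4))))*(-56) = (5*(36 + (-2 - 16)))*(-56) = (5*(36 - 18))*(-56) = (5*18)*(-56) = 90*(-56) = -5040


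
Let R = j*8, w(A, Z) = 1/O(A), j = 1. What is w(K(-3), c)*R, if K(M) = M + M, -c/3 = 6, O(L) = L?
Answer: -4/3 ≈ -1.3333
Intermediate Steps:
c = -18 (c = -3*6 = -18)
K(M) = 2*M
w(A, Z) = 1/A
R = 8 (R = 1*8 = 8)
w(K(-3), c)*R = 8/(2*(-3)) = 8/(-6) = -⅙*8 = -4/3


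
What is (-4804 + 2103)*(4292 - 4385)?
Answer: 251193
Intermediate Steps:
(-4804 + 2103)*(4292 - 4385) = -2701*(-93) = 251193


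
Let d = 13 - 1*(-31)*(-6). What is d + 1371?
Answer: 1198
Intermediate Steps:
d = -173 (d = 13 + 31*(-6) = 13 - 186 = -173)
d + 1371 = -173 + 1371 = 1198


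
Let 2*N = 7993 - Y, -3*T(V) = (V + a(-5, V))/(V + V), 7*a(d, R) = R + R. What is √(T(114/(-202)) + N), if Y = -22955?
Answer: √3032862/14 ≈ 124.39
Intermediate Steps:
a(d, R) = 2*R/7 (a(d, R) = (R + R)/7 = (2*R)/7 = 2*R/7)
T(V) = -3/14 (T(V) = -(V + 2*V/7)/(3*(V + V)) = -9*V/7/(3*(2*V)) = -9*V/7*1/(2*V)/3 = -⅓*9/14 = -3/14)
N = 15474 (N = (7993 - 1*(-22955))/2 = (7993 + 22955)/2 = (½)*30948 = 15474)
√(T(114/(-202)) + N) = √(-3/14 + 15474) = √(216633/14) = √3032862/14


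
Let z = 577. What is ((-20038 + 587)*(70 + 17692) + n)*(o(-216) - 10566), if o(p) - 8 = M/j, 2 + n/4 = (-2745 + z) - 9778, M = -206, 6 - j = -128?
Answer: 244463240304006/67 ≈ 3.6487e+12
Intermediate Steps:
j = 134 (j = 6 - 1*(-128) = 6 + 128 = 134)
n = -47792 (n = -8 + 4*((-2745 + 577) - 9778) = -8 + 4*(-2168 - 9778) = -8 + 4*(-11946) = -8 - 47784 = -47792)
o(p) = 433/67 (o(p) = 8 - 206/134 = 8 - 206*1/134 = 8 - 103/67 = 433/67)
((-20038 + 587)*(70 + 17692) + n)*(o(-216) - 10566) = ((-20038 + 587)*(70 + 17692) - 47792)*(433/67 - 10566) = (-19451*17762 - 47792)*(-707489/67) = (-345488662 - 47792)*(-707489/67) = -345536454*(-707489/67) = 244463240304006/67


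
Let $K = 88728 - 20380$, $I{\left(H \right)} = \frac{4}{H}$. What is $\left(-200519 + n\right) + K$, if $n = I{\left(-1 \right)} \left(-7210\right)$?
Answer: $-103331$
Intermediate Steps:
$K = 68348$ ($K = 88728 - 20380 = 68348$)
$n = 28840$ ($n = \frac{4}{-1} \left(-7210\right) = 4 \left(-1\right) \left(-7210\right) = \left(-4\right) \left(-7210\right) = 28840$)
$\left(-200519 + n\right) + K = \left(-200519 + 28840\right) + 68348 = -171679 + 68348 = -103331$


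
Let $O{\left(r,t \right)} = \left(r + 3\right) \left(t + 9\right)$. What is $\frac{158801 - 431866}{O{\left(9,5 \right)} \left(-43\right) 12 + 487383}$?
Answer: $- \frac{54613}{80139} \approx -0.68148$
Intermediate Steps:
$O{\left(r,t \right)} = \left(3 + r\right) \left(9 + t\right)$
$\frac{158801 - 431866}{O{\left(9,5 \right)} \left(-43\right) 12 + 487383} = \frac{158801 - 431866}{\left(27 + 3 \cdot 5 + 9 \cdot 9 + 9 \cdot 5\right) \left(-43\right) 12 + 487383} = - \frac{273065}{\left(27 + 15 + 81 + 45\right) \left(-43\right) 12 + 487383} = - \frac{273065}{168 \left(-43\right) 12 + 487383} = - \frac{273065}{\left(-7224\right) 12 + 487383} = - \frac{273065}{-86688 + 487383} = - \frac{273065}{400695} = \left(-273065\right) \frac{1}{400695} = - \frac{54613}{80139}$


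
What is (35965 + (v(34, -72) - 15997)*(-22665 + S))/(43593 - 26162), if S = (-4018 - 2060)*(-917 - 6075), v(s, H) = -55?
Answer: -681804025007/17431 ≈ -3.9114e+7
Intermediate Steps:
S = 42497376 (S = -6078*(-6992) = 42497376)
(35965 + (v(34, -72) - 15997)*(-22665 + S))/(43593 - 26162) = (35965 + (-55 - 15997)*(-22665 + 42497376))/(43593 - 26162) = (35965 - 16052*42474711)/17431 = (35965 - 681804060972)*(1/17431) = -681804025007*1/17431 = -681804025007/17431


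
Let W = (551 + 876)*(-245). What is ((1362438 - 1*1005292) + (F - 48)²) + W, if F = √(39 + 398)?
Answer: 10272 - 96*√437 ≈ 8265.2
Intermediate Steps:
F = √437 ≈ 20.905
W = -349615 (W = 1427*(-245) = -349615)
((1362438 - 1*1005292) + (F - 48)²) + W = ((1362438 - 1*1005292) + (√437 - 48)²) - 349615 = ((1362438 - 1005292) + (-48 + √437)²) - 349615 = (357146 + (-48 + √437)²) - 349615 = 7531 + (-48 + √437)²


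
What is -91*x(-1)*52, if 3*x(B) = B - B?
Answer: 0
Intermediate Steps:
x(B) = 0 (x(B) = (B - B)/3 = (⅓)*0 = 0)
-91*x(-1)*52 = -91*0*52 = 0*52 = 0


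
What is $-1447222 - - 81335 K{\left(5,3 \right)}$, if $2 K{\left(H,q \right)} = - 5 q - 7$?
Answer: $-2341907$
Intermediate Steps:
$K{\left(H,q \right)} = - \frac{7}{2} - \frac{5 q}{2}$ ($K{\left(H,q \right)} = \frac{- 5 q - 7}{2} = \frac{-7 - 5 q}{2} = - \frac{7}{2} - \frac{5 q}{2}$)
$-1447222 - - 81335 K{\left(5,3 \right)} = -1447222 - - 81335 \left(- \frac{7}{2} - \frac{15}{2}\right) = -1447222 - \left(-81335\right) \left(-11\right) = -1447222 - 894685 = -2341907$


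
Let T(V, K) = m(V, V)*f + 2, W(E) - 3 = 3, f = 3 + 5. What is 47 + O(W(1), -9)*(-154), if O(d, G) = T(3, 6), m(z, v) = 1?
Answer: -1493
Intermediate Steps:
f = 8
W(E) = 6 (W(E) = 3 + 3 = 6)
T(V, K) = 10 (T(V, K) = 1*8 + 2 = 8 + 2 = 10)
O(d, G) = 10
47 + O(W(1), -9)*(-154) = 47 + 10*(-154) = 47 - 1540 = -1493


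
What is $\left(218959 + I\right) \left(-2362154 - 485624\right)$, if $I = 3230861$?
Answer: $-9824321499960$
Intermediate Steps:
$\left(218959 + I\right) \left(-2362154 - 485624\right) = \left(218959 + 3230861\right) \left(-2362154 - 485624\right) = 3449820 \left(-2847778\right) = -9824321499960$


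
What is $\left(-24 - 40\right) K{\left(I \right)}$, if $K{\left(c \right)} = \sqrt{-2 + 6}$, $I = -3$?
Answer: $-128$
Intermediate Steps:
$K{\left(c \right)} = 2$ ($K{\left(c \right)} = \sqrt{4} = 2$)
$\left(-24 - 40\right) K{\left(I \right)} = \left(-24 - 40\right) 2 = \left(-64\right) 2 = -128$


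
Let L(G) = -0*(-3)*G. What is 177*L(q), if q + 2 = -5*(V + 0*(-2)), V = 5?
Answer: 0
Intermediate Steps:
q = -27 (q = -2 - 5*(5 + 0*(-2)) = -2 - 5*(5 + 0) = -2 - 5*5 = -2 - 25 = -27)
L(G) = 0 (L(G) = -0*G = -1*0 = 0)
177*L(q) = 177*0 = 0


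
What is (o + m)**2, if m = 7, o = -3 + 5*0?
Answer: 16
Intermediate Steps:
o = -3 (o = -3 + 0 = -3)
(o + m)**2 = (-3 + 7)**2 = 4**2 = 16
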